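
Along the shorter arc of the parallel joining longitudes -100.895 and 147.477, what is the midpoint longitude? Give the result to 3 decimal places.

Signed shortest Δλ from -100.895° to +147.477° is -111.628°.
Midpoint longitude = -100.895° + (-111.628°)/2 = -100.895° − 55.814° = -156.709°.
(The naïve average (-100.895 + +147.477)/2 = 23.291° is on the wrong side of the globe.)

-156.709°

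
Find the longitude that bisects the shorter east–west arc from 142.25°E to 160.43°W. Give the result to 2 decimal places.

Signed shortest Δλ from +142.25° to -160.43° is +57.32°.
Midpoint longitude = +142.25° + (+57.32°)/2 = +142.25° + 28.66° = +170.91°.
(The naïve average (+142.25 + -160.43)/2 = -9.09° is on the wrong side of the globe.)

170.91°E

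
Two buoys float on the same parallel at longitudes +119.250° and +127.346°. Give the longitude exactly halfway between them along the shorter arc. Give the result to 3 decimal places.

+123.298°

Signed shortest Δλ from +119.250° to +127.346° is +8.096°.
Midpoint longitude = +119.250° + (+8.096°)/2 = +119.250° + 4.048° = +123.298°.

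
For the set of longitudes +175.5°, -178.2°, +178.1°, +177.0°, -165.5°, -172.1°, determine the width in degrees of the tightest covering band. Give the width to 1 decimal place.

19.0°

Sort the longitudes: -178.2°, -172.1°, -165.5°, +175.5°, +177.0°, +178.1°.
Eastward gaps between consecutive values (wrapping around): 6.1°, 6.6°, 341.0°, 1.5°, 1.1°, 3.7°.
Largest gap = 341.0° ⇒ minimal covering band is its complement: 360° − 341.0° = 19.0°.
Band runs from +175.5° eastward to -165.5°, crossing the antimeridian.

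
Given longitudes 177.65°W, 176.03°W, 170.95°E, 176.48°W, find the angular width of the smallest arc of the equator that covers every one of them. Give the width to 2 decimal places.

Sort the longitudes: -177.65°, -176.48°, -176.03°, +170.95°.
Eastward gaps between consecutive values (wrapping around): 1.17°, 0.45°, 346.98°, 11.40°.
Largest gap = 346.98° ⇒ minimal covering band is its complement: 360° − 346.98° = 13.02°.
Band runs from +170.95° eastward to -176.03°, crossing the antimeridian.

13.02°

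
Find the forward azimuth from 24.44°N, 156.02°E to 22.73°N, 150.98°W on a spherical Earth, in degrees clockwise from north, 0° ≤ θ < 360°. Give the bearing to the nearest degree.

81°

Δλ = -150.98 − 156.02 = -307.00°; wrapped into (−180°, 180°]: 53.00°.
θ = atan2( sin Δλ · cos φ₂ , cos φ₁ · sin φ₂ − sin φ₁ · cos φ₂ · cos Δλ )
  = atan2(0.73661, 0.12211) = 80.588° → normalised to [0°, 360°): 80.588°.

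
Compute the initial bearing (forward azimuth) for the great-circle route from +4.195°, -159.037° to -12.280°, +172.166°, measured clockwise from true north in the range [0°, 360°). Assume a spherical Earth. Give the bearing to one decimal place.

Δλ = 172.166 − -159.037 = 331.203°; wrapped into (−180°, 180°]: -28.797°.
θ = atan2( sin Δλ · cos φ₂ , cos φ₁ · sin φ₂ − sin φ₁ · cos φ₂ · cos Δλ )
  = atan2(-0.47069, -0.27476) = -120.274° → normalised to [0°, 360°): 239.726°.

239.7°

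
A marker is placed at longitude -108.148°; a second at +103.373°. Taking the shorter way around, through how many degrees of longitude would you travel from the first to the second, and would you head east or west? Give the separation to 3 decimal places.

148.479° west

Raw difference: 103.373 − -108.148 = 211.521°.
Normalise into (−180°, 180°]: 211.521° − 360° = -148.479°.
Negative ⇒ the second point lies to the west; separation 148.479°.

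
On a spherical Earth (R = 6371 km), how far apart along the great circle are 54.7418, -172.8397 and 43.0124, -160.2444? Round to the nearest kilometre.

1592 km

Δλ = -160.2444 − -172.8397 = 12.5953°.
Δφ = 43.0124 − 54.7418 = -11.7294°.
a = sin²(Δφ/2) + cos φ₁ · cos φ₂ · sin²(Δλ/2) = 0.015520.
c = 2·atan2(√a, √(1−a)) = 0.24980 rad → d = 6371·c ≈ 1591.51 km.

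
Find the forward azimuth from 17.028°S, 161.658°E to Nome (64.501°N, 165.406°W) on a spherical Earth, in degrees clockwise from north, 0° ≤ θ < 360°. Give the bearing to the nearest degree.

14°

Δλ = -165.406 − 161.658 = -327.064°; wrapped into (−180°, 180°]: 32.936°.
θ = atan2( sin Δλ · cos φ₂ , cos φ₁ · sin φ₂ − sin φ₁ · cos φ₂ · cos Δλ )
  = atan2(0.23406, 0.96883) = 13.582° → normalised to [0°, 360°): 13.582°.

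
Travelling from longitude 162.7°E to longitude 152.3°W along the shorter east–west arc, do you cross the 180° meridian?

Naïve |-152.3 − 162.7| = 315.0° > 180°, so the shorter arc goes the other way round — across 180°.
Signed shortest Δλ = ((-152.3 − 162.7 + 180) mod 360) − 180 = 45.0°.
Going east by 45.0° from +162.7° passes through 180° before reaching -152.3°.

Yes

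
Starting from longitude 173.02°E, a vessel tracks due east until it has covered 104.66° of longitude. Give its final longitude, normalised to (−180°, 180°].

82.32°W

Start at +173.02°; shift +104.66° → +277.68°.
+277.68° lies outside (−180°, 180°]; subtract 360° → -82.32°.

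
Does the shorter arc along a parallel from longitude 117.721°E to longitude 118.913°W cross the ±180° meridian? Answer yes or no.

Yes

Naïve |-118.913 − 117.721| = 236.634° > 180°, so the shorter arc goes the other way round — across 180°.
Signed shortest Δλ = ((-118.913 − 117.721 + 180) mod 360) − 180 = 123.366°.
Going east by 123.366° from +117.721° passes through 180° before reaching -118.913°.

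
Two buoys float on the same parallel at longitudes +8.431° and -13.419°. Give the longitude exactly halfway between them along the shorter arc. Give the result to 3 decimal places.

-2.494°

Signed shortest Δλ from +8.431° to -13.419° is -21.850°.
Midpoint longitude = +8.431° + (-21.850°)/2 = +8.431° − 10.925° = -2.494°.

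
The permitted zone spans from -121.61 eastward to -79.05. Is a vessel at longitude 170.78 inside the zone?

No

Band width going east from -121.61° to -79.05°: ((-79.05 − -121.61) mod 360) = 42.56°.
Offset of +170.78° east of the west edge: ((170.78 − -121.61) mod 360) = 292.39°.
292.39° > 42.56° ⇒ outside.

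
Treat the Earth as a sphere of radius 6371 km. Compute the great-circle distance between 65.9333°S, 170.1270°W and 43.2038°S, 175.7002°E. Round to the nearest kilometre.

Δλ = 175.7002 − -170.1270 = 345.8272°; wrapped into (−180°, 180°]: -14.1728°.
Δφ = -43.2038 − -65.9333 = 22.7295°.
a = sin²(Δφ/2) + cos φ₁ · cos φ₂ · sin²(Δλ/2) = 0.043354.
c = 2·atan2(√a, √(1−a)) = 0.41950 rad → d = 6371·c ≈ 2672.66 km.

2673 km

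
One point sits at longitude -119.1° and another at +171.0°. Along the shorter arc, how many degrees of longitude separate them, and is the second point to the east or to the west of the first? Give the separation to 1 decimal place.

69.9° west

Raw difference: 171.0 − -119.1 = 290.1°.
Normalise into (−180°, 180°]: 290.1° − 360° = -69.9°.
Negative ⇒ the second point lies to the west; separation 69.9°.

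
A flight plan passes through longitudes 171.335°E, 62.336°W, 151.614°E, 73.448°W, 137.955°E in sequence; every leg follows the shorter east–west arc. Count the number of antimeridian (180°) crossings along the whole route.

4

Leg 1: +171.335° → -62.336°, shortest Δλ = 126.329° (east) — crosses 180°.
Leg 2: -62.336° → +151.614°, shortest Δλ = -146.05° (west) — crosses 180°.
Leg 3: +151.614° → -73.448°, shortest Δλ = 134.938° (east) — crosses 180°.
Leg 4: -73.448° → +137.955°, shortest Δλ = -148.597° (west) — crosses 180°.
Total crossings: 4.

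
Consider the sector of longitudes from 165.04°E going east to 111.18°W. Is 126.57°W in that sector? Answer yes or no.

Band width going east from +165.04° to -111.18°: ((-111.18 − 165.04) mod 360) = 83.78°.
Offset of -126.57° east of the west edge: ((-126.57 − 165.04) mod 360) = 68.39°.
68.39° ≤ 83.78° ⇒ inside.

Yes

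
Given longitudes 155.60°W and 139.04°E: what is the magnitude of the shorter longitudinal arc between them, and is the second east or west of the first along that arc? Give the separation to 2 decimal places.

65.36° west

Raw difference: 139.04 − -155.60 = 294.64°.
Normalise into (−180°, 180°]: 294.64° − 360° = -65.36°.
Negative ⇒ the second point lies to the west; separation 65.36°.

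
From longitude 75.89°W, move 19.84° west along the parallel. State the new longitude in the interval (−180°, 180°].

Start at -75.89°; shift −19.84° → -95.73°.
-95.73° already lies in (−180°, 180°].

95.73°W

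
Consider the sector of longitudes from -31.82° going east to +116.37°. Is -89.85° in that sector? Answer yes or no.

Band width going east from -31.82° to +116.37°: ((116.37 − -31.82) mod 360) = 148.19°.
Offset of -89.85° east of the west edge: ((-89.85 − -31.82) mod 360) = 301.97°.
301.97° > 148.19° ⇒ outside.

No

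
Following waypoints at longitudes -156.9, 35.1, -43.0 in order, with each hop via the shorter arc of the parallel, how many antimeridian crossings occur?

1

Leg 1: -156.9° → +35.1°, shortest Δλ = -168.0° (west) — crosses 180°.
Leg 2: +35.1° → -43.0°, shortest Δλ = -78.1° (west) — does not cross 180°.
Total crossings: 1.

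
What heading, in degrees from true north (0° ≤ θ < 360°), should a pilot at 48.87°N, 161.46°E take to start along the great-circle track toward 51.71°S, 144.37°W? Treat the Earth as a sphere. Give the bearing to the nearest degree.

Δλ = -144.37 − 161.46 = -305.83°; wrapped into (−180°, 180°]: 54.17°.
θ = atan2( sin Δλ · cos φ₂ , cos φ₁ · sin φ₂ − sin φ₁ · cos φ₂ · cos Δλ )
  = atan2(0.50238, -0.78949) = 147.530° → normalised to [0°, 360°): 147.530°.

148°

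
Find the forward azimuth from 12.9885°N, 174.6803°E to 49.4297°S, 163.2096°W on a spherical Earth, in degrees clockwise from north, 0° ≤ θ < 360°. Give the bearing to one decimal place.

Δλ = -163.2096 − 174.6803 = -337.8899°; wrapped into (−180°, 180°]: 22.1101°.
θ = atan2( sin Δλ · cos φ₂ , cos φ₁ · sin φ₂ − sin φ₁ · cos φ₂ · cos Δλ )
  = atan2(0.24480, -0.87560) = 164.380° → normalised to [0°, 360°): 164.380°.

164.4°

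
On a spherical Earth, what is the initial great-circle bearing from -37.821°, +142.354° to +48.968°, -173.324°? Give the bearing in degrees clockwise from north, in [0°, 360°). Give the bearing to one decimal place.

27.4°

Δλ = -173.324 − 142.354 = -315.678°; wrapped into (−180°, 180°]: 44.322°.
θ = atan2( sin Δλ · cos φ₂ , cos φ₁ · sin φ₂ − sin φ₁ · cos φ₂ · cos Δλ )
  = atan2(0.45868, 0.88387) = 27.427° → normalised to [0°, 360°): 27.427°.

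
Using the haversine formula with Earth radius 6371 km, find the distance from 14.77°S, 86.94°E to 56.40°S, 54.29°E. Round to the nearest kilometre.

Δλ = 54.29 − 86.94 = -32.65°.
Δφ = -56.40 − -14.77 = -41.63°.
a = sin²(Δφ/2) + cos φ₁ · cos φ₂ · sin²(Δλ/2) = 0.168553.
c = 2·atan2(√a, √(1−a)) = 0.84612 rad → d = 6371·c ≈ 5390.62 km.

5391 km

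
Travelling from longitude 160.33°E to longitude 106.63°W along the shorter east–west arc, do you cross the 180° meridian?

Naïve |-106.63 − 160.33| = 266.96° > 180°, so the shorter arc goes the other way round — across 180°.
Signed shortest Δλ = ((-106.63 − 160.33 + 180) mod 360) − 180 = 93.04°.
Going east by 93.04° from +160.33° passes through 180° before reaching -106.63°.

Yes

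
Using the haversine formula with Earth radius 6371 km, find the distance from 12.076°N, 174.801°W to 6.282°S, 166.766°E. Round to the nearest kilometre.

2885 km

Δλ = 166.766 − -174.801 = 341.567°; wrapped into (−180°, 180°]: -18.433°.
Δφ = -6.282 − 12.076 = -18.358°.
a = sin²(Δφ/2) + cos φ₁ · cos φ₂ · sin²(Δλ/2) = 0.050381.
c = 2·atan2(√a, √(1−a)) = 0.45277 rad → d = 6371·c ≈ 2884.61 km.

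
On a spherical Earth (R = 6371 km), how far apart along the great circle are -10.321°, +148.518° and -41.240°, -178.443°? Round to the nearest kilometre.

Δλ = -178.443 − 148.518 = -326.961°; wrapped into (−180°, 180°]: 33.039°.
Δφ = -41.240 − -10.321 = -30.919°.
a = sin²(Δφ/2) + cos φ₁ · cos φ₂ · sin²(Δλ/2) = 0.130865.
c = 2·atan2(√a, √(1−a)) = 0.74029 rad → d = 6371·c ≈ 4716.41 km.

4716 km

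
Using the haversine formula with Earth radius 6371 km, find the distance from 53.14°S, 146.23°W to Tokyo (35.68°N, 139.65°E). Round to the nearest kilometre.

12173 km

Δλ = 139.65 − -146.23 = 285.88°; wrapped into (−180°, 180°]: -74.12°.
Δφ = 35.68 − -53.14 = 88.82°.
a = sin²(Δφ/2) + cos φ₁ · cos φ₂ · sin²(Δλ/2) = 0.666670.
c = 2·atan2(√a, √(1−a)) = 1.91064 rad → d = 6371·c ≈ 12172.69 km.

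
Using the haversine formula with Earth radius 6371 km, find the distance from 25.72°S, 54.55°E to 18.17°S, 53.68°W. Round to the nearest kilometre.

Δλ = -53.68 − 54.55 = -108.23°.
Δφ = -18.17 − -25.72 = 7.55°.
a = sin²(Δφ/2) + cos φ₁ · cos φ₂ · sin²(Δλ/2) = 0.566228.
c = 2·atan2(√a, √(1−a)) = 1.70364 rad → d = 6371·c ≈ 10853.91 km.

10854 km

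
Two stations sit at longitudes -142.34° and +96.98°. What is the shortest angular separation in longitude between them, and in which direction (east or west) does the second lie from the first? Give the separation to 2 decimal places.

Raw difference: 96.98 − -142.34 = 239.32°.
Normalise into (−180°, 180°]: 239.32° − 360° = -120.68°.
Negative ⇒ the second point lies to the west; separation 120.68°.

120.68° west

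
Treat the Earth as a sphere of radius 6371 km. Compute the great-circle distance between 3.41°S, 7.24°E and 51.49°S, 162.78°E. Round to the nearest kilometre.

Δλ = 162.78 − 7.24 = 155.54°.
Δφ = -51.49 − -3.41 = -48.08°.
a = sin²(Δφ/2) + cos φ₁ · cos φ₂ · sin²(Δλ/2) = 0.759611.
c = 2·atan2(√a, √(1−a)) = 2.11674 rad → d = 6371·c ≈ 13485.73 km.

13486 km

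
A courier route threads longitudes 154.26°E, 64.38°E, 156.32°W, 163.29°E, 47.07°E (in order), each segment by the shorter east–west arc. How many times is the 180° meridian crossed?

2

Leg 1: +154.26° → +64.38°, shortest Δλ = -89.88° (west) — does not cross 180°.
Leg 2: +64.38° → -156.32°, shortest Δλ = 139.3° (east) — crosses 180°.
Leg 3: -156.32° → +163.29°, shortest Δλ = -40.39° (west) — crosses 180°.
Leg 4: +163.29° → +47.07°, shortest Δλ = -116.22° (west) — does not cross 180°.
Total crossings: 2.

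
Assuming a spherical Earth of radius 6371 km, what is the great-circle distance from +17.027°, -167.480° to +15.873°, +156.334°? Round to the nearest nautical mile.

2082 nmi

Δλ = 156.334 − -167.480 = 323.814°; wrapped into (−180°, 180°]: -36.186°.
Δφ = 15.873 − 17.027 = -1.154°.
a = sin²(Δφ/2) + cos φ₁ · cos φ₂ · sin²(Δλ/2) = 0.088805.
c = 2·atan2(√a, √(1−a)) = 0.60520 rad → d = 6371·c ≈ 3855.71 km ≈ 2081.92 nmi.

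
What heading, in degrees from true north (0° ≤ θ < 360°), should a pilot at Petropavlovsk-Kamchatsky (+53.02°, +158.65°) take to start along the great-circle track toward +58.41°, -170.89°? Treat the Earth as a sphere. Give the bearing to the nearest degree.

Δλ = -170.89 − 158.65 = -329.54°; wrapped into (−180°, 180°]: 30.46°.
θ = atan2( sin Δλ · cos φ₂ , cos φ₁ · sin φ₂ − sin φ₁ · cos φ₂ · cos Δλ )
  = atan2(0.26555, 0.15169) = 60.264° → normalised to [0°, 360°): 60.264°.

60°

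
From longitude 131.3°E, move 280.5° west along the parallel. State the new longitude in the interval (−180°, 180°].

Start at +131.3°; shift −280.5° → -149.2°.
-149.2° already lies in (−180°, 180°].

149.2°W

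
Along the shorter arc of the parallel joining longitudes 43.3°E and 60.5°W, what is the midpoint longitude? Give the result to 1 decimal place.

8.6°W

Signed shortest Δλ from +43.3° to -60.5° is -103.8°.
Midpoint longitude = +43.3° + (-103.8°)/2 = +43.3° − 51.9° = -8.6°.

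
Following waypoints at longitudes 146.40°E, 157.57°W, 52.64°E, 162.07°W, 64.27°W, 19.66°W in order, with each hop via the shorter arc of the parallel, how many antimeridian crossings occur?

Leg 1: +146.40° → -157.57°, shortest Δλ = 56.03° (east) — crosses 180°.
Leg 2: -157.57° → +52.64°, shortest Δλ = -149.79° (west) — crosses 180°.
Leg 3: +52.64° → -162.07°, shortest Δλ = 145.29° (east) — crosses 180°.
Leg 4: -162.07° → -64.27°, shortest Δλ = 97.8° (east) — does not cross 180°.
Leg 5: -64.27° → -19.66°, shortest Δλ = 44.61° (east) — does not cross 180°.
Total crossings: 3.

3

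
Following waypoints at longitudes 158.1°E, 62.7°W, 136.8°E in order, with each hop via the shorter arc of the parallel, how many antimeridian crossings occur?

Leg 1: +158.1° → -62.7°, shortest Δλ = 139.2° (east) — crosses 180°.
Leg 2: -62.7° → +136.8°, shortest Δλ = -160.5° (west) — crosses 180°.
Total crossings: 2.

2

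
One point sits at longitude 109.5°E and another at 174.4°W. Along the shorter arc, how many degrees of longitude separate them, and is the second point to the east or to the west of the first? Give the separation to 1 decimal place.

76.1° east

Raw difference: -174.4 − 109.5 = -283.9°.
Normalise into (−180°, 180°]: -283.9° + 360° = 76.1°.
Positive ⇒ the second point lies to the east; separation 76.1°.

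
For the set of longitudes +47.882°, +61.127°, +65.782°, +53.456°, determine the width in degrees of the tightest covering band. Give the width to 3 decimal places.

Sort the longitudes: +47.882°, +53.456°, +61.127°, +65.782°.
Eastward gaps between consecutive values (wrapping around): 5.574°, 7.671°, 4.655°, 342.100°.
Largest gap = 342.100° ⇒ minimal covering band is its complement: 360° − 342.100° = 17.900°.
Band runs from +47.882° eastward to +65.782°.

17.900°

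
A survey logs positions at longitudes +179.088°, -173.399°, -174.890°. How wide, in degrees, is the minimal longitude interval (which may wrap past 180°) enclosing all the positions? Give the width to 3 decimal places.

Sort the longitudes: -174.890°, -173.399°, +179.088°.
Eastward gaps between consecutive values (wrapping around): 1.491°, 352.487°, 6.022°.
Largest gap = 352.487° ⇒ minimal covering band is its complement: 360° − 352.487° = 7.513°.
Band runs from +179.088° eastward to -173.399°, crossing the antimeridian.

7.513°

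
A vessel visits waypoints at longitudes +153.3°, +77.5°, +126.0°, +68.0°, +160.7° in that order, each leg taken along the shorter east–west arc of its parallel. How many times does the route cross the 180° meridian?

Leg 1: +153.3° → +77.5°, shortest Δλ = -75.8° (west) — does not cross 180°.
Leg 2: +77.5° → +126.0°, shortest Δλ = 48.5° (east) — does not cross 180°.
Leg 3: +126.0° → +68.0°, shortest Δλ = -58.0° (west) — does not cross 180°.
Leg 4: +68.0° → +160.7°, shortest Δλ = 92.7° (east) — does not cross 180°.
Total crossings: 0.

0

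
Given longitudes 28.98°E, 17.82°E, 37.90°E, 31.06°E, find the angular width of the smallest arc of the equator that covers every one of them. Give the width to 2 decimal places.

20.08°

Sort the longitudes: +17.82°, +28.98°, +31.06°, +37.90°.
Eastward gaps between consecutive values (wrapping around): 11.16°, 2.08°, 6.84°, 339.92°.
Largest gap = 339.92° ⇒ minimal covering band is its complement: 360° − 339.92° = 20.08°.
Band runs from +17.82° eastward to +37.90°.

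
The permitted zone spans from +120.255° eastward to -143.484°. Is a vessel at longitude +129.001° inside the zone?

Yes

Band width going east from +120.255° to -143.484°: ((-143.484 − 120.255) mod 360) = 96.261°.
Offset of +129.001° east of the west edge: ((129.001 − 120.255) mod 360) = 8.746°.
8.746° ≤ 96.261° ⇒ inside.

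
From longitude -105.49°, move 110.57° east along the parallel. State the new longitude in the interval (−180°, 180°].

+5.08°

Start at -105.49°; shift +110.57° → +5.08°.
+5.08° already lies in (−180°, 180°].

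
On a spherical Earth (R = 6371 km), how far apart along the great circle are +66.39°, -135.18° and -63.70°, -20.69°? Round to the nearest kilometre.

Δλ = -20.69 − -135.18 = 114.49°.
Δφ = -63.70 − 66.39 = -130.09°.
a = sin²(Δφ/2) + cos φ₁ · cos φ₂ · sin²(Δλ/2) = 0.947502.
c = 2·atan2(√a, √(1−a)) = 2.67924 rad → d = 6371·c ≈ 17069.43 km.

17069 km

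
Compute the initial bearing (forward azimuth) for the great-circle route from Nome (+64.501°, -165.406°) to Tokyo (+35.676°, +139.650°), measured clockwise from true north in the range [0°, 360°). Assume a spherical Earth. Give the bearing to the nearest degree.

256°

Δλ = 139.650 − -165.406 = 305.056°; wrapped into (−180°, 180°]: -54.944°.
θ = atan2( sin Δλ · cos φ₂ , cos φ₁ · sin φ₂ − sin φ₁ · cos φ₂ · cos Δλ )
  = atan2(-0.66496, -0.17007) = -104.346° → normalised to [0°, 360°): 255.654°.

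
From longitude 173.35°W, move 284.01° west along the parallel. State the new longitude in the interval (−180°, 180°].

Start at -173.35°; shift −284.01° → -457.36°.
-457.36° lies outside (−180°, 180°]; add 360° → -97.36°.

97.36°W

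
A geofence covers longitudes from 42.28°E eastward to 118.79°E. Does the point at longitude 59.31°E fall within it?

Band width going east from +42.28° to +118.79°: ((118.79 − 42.28) mod 360) = 76.51°.
Offset of +59.31° east of the west edge: ((59.31 − 42.28) mod 360) = 17.03°.
17.03° ≤ 76.51° ⇒ inside.

Yes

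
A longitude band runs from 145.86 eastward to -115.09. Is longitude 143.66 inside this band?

No

Band width going east from +145.86° to -115.09°: ((-115.09 − 145.86) mod 360) = 99.05°.
Offset of +143.66° east of the west edge: ((143.66 − 145.86) mod 360) = 357.80°.
357.80° > 99.05° ⇒ outside.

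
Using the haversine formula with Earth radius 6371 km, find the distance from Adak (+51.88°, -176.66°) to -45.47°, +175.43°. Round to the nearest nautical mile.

5859 nmi

Δλ = 175.43 − -176.66 = 352.09°; wrapped into (−180°, 180°]: -7.91°.
Δφ = -45.47 − 51.88 = -97.35°.
a = sin²(Δφ/2) + cos φ₁ · cos φ₂ · sin²(Δλ/2) = 0.566025.
c = 2·atan2(√a, √(1−a)) = 1.70323 rad → d = 6371·c ≈ 10851.29 km ≈ 5859.23 nmi.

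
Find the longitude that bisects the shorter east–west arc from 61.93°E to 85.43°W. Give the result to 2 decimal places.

11.75°W

Signed shortest Δλ from +61.93° to -85.43° is -147.36°.
Midpoint longitude = +61.93° + (-147.36°)/2 = +61.93° − 73.68° = -11.75°.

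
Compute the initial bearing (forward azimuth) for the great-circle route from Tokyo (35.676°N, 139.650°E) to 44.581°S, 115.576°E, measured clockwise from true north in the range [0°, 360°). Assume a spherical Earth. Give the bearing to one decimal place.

197.0°

Δλ = 115.576 − 139.650 = -24.074°.
θ = atan2( sin Δλ · cos φ₂ , cos φ₁ · sin φ₂ − sin φ₁ · cos φ₂ · cos Δλ )
  = atan2(-0.29054, -0.94945) = -162.985° → normalised to [0°, 360°): 197.015°.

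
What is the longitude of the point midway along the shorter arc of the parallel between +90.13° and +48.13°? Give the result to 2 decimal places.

+69.13°

Signed shortest Δλ from +90.13° to +48.13° is -42.00°.
Midpoint longitude = +90.13° + (-42.00°)/2 = +90.13° − 21.00° = +69.13°.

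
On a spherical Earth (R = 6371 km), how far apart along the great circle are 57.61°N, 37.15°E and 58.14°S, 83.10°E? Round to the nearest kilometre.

13496 km

Δλ = 83.10 − 37.15 = 45.95°.
Δφ = -58.14 − 57.61 = -115.75°.
a = sin²(Δφ/2) + cos φ₁ · cos φ₂ · sin²(Δλ/2) = 0.760303.
c = 2·atan2(√a, √(1−a)) = 2.11836 rad → d = 6371·c ≈ 13496.04 km.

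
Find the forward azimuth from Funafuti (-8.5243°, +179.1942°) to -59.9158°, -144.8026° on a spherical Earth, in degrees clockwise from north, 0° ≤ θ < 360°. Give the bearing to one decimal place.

Δλ = -144.8026 − 179.1942 = -323.9968°; wrapped into (−180°, 180°]: 36.0032°.
θ = atan2( sin Δλ · cos φ₂ , cos φ₁ · sin φ₂ − sin φ₁ · cos φ₂ · cos Δλ )
  = atan2(0.29466, -0.79562) = 159.678° → normalised to [0°, 360°): 159.678°.

159.7°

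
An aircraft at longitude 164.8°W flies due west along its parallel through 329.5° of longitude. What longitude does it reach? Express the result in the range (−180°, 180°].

134.3°W

Start at -164.8°; shift −329.5° → -494.3°.
-494.3° lies outside (−180°, 180°]; add 360° → -134.3°.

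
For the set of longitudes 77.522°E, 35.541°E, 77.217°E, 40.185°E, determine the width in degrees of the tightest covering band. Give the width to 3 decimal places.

41.981°

Sort the longitudes: +35.541°, +40.185°, +77.217°, +77.522°.
Eastward gaps between consecutive values (wrapping around): 4.644°, 37.032°, 0.305°, 318.019°.
Largest gap = 318.019° ⇒ minimal covering band is its complement: 360° − 318.019° = 41.981°.
Band runs from +35.541° eastward to +77.522°.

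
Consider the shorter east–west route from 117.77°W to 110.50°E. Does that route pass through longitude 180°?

Yes

Naïve |110.50 − -117.77| = 228.27° > 180°, so the shorter arc goes the other way round — across 180°.
Signed shortest Δλ = ((110.50 − -117.77 + 180) mod 360) − 180 = -131.73°.
Going west by 131.73° from -117.77° passes through 180° before reaching +110.50°.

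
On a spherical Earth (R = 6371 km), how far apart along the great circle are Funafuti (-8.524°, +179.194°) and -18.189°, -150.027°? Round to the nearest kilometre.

3493 km

Δλ = -150.027 − 179.194 = -329.221°; wrapped into (−180°, 180°]: 30.779°.
Δφ = -18.189 − -8.524 = -9.665°.
a = sin²(Δφ/2) + cos φ₁ · cos φ₂ · sin²(Δλ/2) = 0.073265.
c = 2·atan2(√a, √(1−a)) = 0.54819 rad → d = 6371·c ≈ 3492.51 km.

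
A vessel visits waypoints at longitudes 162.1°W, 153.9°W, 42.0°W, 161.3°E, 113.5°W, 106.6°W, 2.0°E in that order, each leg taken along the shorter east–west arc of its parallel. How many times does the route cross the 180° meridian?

Leg 1: -162.1° → -153.9°, shortest Δλ = 8.2° (east) — does not cross 180°.
Leg 2: -153.9° → -42.0°, shortest Δλ = 111.9° (east) — does not cross 180°.
Leg 3: -42.0° → +161.3°, shortest Δλ = -156.7° (west) — crosses 180°.
Leg 4: +161.3° → -113.5°, shortest Δλ = 85.2° (east) — crosses 180°.
Leg 5: -113.5° → -106.6°, shortest Δλ = 6.9° (east) — does not cross 180°.
Leg 6: -106.6° → +2.0°, shortest Δλ = 108.6° (east) — does not cross 180°.
Total crossings: 2.

2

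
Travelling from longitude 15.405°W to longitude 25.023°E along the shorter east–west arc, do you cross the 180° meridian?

Signed shortest Δλ = ((25.023 − -15.405 + 180) mod 360) − 180 = 40.428°.
Going east by 40.428° from -15.405° reaches +25.023° without touching 180°.

No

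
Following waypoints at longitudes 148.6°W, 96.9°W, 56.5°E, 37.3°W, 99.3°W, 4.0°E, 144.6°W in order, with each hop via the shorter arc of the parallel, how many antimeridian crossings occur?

Leg 1: -148.6° → -96.9°, shortest Δλ = 51.7° (east) — does not cross 180°.
Leg 2: -96.9° → +56.5°, shortest Δλ = 153.4° (east) — does not cross 180°.
Leg 3: +56.5° → -37.3°, shortest Δλ = -93.8° (west) — does not cross 180°.
Leg 4: -37.3° → -99.3°, shortest Δλ = -62.0° (west) — does not cross 180°.
Leg 5: -99.3° → +4.0°, shortest Δλ = 103.3° (east) — does not cross 180°.
Leg 6: +4.0° → -144.6°, shortest Δλ = -148.6° (west) — does not cross 180°.
Total crossings: 0.

0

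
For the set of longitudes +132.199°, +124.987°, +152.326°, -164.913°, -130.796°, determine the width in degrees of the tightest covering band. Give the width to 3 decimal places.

Sort the longitudes: -164.913°, -130.796°, +124.987°, +132.199°, +152.326°.
Eastward gaps between consecutive values (wrapping around): 34.117°, 255.783°, 7.212°, 20.127°, 42.761°.
Largest gap = 255.783° ⇒ minimal covering band is its complement: 360° − 255.783° = 104.217°.
Band runs from +124.987° eastward to -130.796°, crossing the antimeridian.

104.217°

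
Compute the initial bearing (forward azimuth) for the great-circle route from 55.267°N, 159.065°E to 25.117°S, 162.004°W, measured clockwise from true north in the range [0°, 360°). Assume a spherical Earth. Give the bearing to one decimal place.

145.3°

Δλ = -162.004 − 159.065 = -321.069°; wrapped into (−180°, 180°]: 38.931°.
θ = atan2( sin Δλ · cos φ₂ , cos φ₁ · sin φ₂ − sin φ₁ · cos φ₂ · cos Δλ )
  = atan2(0.56897, -0.82069) = 145.267° → normalised to [0°, 360°): 145.267°.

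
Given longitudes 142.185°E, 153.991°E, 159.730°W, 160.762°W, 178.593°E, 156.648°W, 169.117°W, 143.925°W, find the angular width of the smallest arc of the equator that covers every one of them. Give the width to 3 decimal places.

Sort the longitudes: -169.117°, -160.762°, -159.730°, -156.648°, -143.925°, +142.185°, +153.991°, +178.593°.
Eastward gaps between consecutive values (wrapping around): 8.355°, 1.032°, 3.082°, 12.723°, 286.110°, 11.806°, 24.602°, 12.290°.
Largest gap = 286.110° ⇒ minimal covering band is its complement: 360° − 286.110° = 73.890°.
Band runs from +142.185° eastward to -143.925°, crossing the antimeridian.

73.890°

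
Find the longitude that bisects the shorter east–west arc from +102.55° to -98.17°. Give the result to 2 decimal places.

Signed shortest Δλ from +102.55° to -98.17° is +159.28°.
Midpoint longitude = +102.55° + (+159.28°)/2 = +102.55° + 79.64° = +182.19°.
Normalise into (−180°, 180°]: -177.81°.
(The naïve average (+102.55 + -98.17)/2 = 2.19° is on the wrong side of the globe.)

-177.81°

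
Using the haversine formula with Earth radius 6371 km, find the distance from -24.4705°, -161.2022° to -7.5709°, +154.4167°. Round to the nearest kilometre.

5073 km

Δλ = 154.4167 − -161.2022 = 315.6189°; wrapped into (−180°, 180°]: -44.3811°.
Δφ = -7.5709 − -24.4705 = 16.8996°.
a = sin²(Δφ/2) + cos φ₁ · cos φ₂ · sin²(Δλ/2) = 0.150295.
c = 2·atan2(√a, √(1−a)) = 0.79623 rad → d = 6371·c ≈ 5072.75 km.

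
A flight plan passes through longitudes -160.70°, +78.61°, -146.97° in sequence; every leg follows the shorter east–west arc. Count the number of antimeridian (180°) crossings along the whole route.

Leg 1: -160.70° → +78.61°, shortest Δλ = -120.69° (west) — crosses 180°.
Leg 2: +78.61° → -146.97°, shortest Δλ = 134.42° (east) — crosses 180°.
Total crossings: 2.

2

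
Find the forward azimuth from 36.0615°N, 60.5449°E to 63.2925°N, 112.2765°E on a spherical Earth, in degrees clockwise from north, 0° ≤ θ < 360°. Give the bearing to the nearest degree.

Δλ = 112.2765 − 60.5449 = 51.7316°.
θ = atan2( sin Δλ · cos φ₂ , cos φ₁ · sin φ₂ − sin φ₁ · cos φ₂ · cos Δλ )
  = atan2(0.35286, 0.55829) = 32.295° → normalised to [0°, 360°): 32.295°.

32°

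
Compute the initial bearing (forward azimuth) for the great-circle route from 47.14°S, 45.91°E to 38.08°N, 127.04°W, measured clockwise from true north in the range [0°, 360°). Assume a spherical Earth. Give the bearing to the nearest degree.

212°

Δλ = -127.04 − 45.91 = -172.95°.
θ = atan2( sin Δλ · cos φ₂ , cos φ₁ · sin φ₂ − sin φ₁ · cos φ₂ · cos Δλ )
  = atan2(-0.09661, -0.15311) = -147.748° → normalised to [0°, 360°): 212.252°.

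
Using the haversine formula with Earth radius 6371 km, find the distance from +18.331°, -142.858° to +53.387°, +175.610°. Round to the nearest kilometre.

Δλ = 175.610 − -142.858 = 318.468°; wrapped into (−180°, 180°]: -41.532°.
Δφ = 53.387 − 18.331 = 35.056°.
a = sin²(Δφ/2) + cos φ₁ · cos φ₂ · sin²(Δλ/2) = 0.161873.
c = 2·atan2(√a, √(1−a)) = 0.82813 rad → d = 6371·c ≈ 5276.02 km.

5276 km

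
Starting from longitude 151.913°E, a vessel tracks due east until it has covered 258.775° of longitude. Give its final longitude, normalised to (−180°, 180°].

Start at +151.913°; shift +258.775° → +410.688°.
+410.688° lies outside (−180°, 180°]; subtract 360° → +50.688°.

50.688°E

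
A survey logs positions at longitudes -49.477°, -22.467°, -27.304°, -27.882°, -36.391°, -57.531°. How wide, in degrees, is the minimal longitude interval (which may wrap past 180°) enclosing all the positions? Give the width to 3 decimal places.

35.064°

Sort the longitudes: -57.531°, -49.477°, -36.391°, -27.882°, -27.304°, -22.467°.
Eastward gaps between consecutive values (wrapping around): 8.054°, 13.086°, 8.509°, 0.578°, 4.837°, 324.936°.
Largest gap = 324.936° ⇒ minimal covering band is its complement: 360° − 324.936° = 35.064°.
Band runs from -57.531° eastward to -22.467°.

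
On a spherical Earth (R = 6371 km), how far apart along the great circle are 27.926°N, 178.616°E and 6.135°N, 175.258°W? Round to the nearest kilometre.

2508 km

Δλ = -175.258 − 178.616 = -353.874°; wrapped into (−180°, 180°]: 6.126°.
Δφ = 6.135 − 27.926 = -21.791°.
a = sin²(Δφ/2) + cos φ₁ · cos φ₂ · sin²(Δλ/2) = 0.038236.
c = 2·atan2(√a, √(1−a)) = 0.39362 rad → d = 6371·c ≈ 2507.74 km.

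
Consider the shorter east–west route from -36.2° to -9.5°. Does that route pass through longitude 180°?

No

Signed shortest Δλ = ((-9.5 − -36.2 + 180) mod 360) − 180 = 26.7°.
Going east by 26.7° from -36.2° reaches -9.5° without touching 180°.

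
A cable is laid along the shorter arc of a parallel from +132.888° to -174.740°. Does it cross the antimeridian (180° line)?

Yes

Naïve |-174.740 − 132.888| = 307.628° > 180°, so the shorter arc goes the other way round — across 180°.
Signed shortest Δλ = ((-174.740 − 132.888 + 180) mod 360) − 180 = 52.372°.
Going east by 52.372° from +132.888° passes through 180° before reaching -174.740°.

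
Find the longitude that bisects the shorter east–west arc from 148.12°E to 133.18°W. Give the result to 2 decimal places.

172.53°W

Signed shortest Δλ from +148.12° to -133.18° is +78.70°.
Midpoint longitude = +148.12° + (+78.70°)/2 = +148.12° + 39.35° = +187.47°.
Normalise into (−180°, 180°]: -172.53°.
(The naïve average (+148.12 + -133.18)/2 = 7.47° is on the wrong side of the globe.)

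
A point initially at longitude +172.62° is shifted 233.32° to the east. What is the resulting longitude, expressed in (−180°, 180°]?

+45.94°

Start at +172.62°; shift +233.32° → +405.94°.
+405.94° lies outside (−180°, 180°]; subtract 360° → +45.94°.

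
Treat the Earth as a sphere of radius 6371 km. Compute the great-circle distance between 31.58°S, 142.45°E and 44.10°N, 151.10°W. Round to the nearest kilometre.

Δλ = -151.10 − 142.45 = -293.55°; wrapped into (−180°, 180°]: 66.45°.
Δφ = 44.10 − -31.58 = 75.68°.
a = sin²(Δφ/2) + cos φ₁ · cos φ₂ · sin²(Δλ/2) = 0.560003.
c = 2·atan2(√a, √(1−a)) = 1.69109 rad → d = 6371·c ≈ 10773.95 km.

10774 km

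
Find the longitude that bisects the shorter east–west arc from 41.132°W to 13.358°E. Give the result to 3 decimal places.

13.887°W

Signed shortest Δλ from -41.132° to +13.358° is +54.490°.
Midpoint longitude = -41.132° + (+54.490°)/2 = -41.132° + 27.245° = -13.887°.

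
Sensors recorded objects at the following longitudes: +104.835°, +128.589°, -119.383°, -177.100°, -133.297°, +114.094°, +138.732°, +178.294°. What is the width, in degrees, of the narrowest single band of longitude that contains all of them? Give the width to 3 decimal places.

Sort the longitudes: -177.100°, -133.297°, -119.383°, +104.835°, +114.094°, +128.589°, +138.732°, +178.294°.
Eastward gaps between consecutive values (wrapping around): 43.803°, 13.914°, 224.218°, 9.259°, 14.495°, 10.143°, 39.562°, 4.606°.
Largest gap = 224.218° ⇒ minimal covering band is its complement: 360° − 224.218° = 135.782°.
Band runs from +104.835° eastward to -119.383°, crossing the antimeridian.

135.782°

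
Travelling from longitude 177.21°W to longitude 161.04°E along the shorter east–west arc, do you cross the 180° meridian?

Yes

Naïve |161.04 − -177.21| = 338.25° > 180°, so the shorter arc goes the other way round — across 180°.
Signed shortest Δλ = ((161.04 − -177.21 + 180) mod 360) − 180 = -21.75°.
Going west by 21.75° from -177.21° passes through 180° before reaching +161.04°.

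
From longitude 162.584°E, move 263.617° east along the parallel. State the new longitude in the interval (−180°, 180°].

66.201°E

Start at +162.584°; shift +263.617° → +426.201°.
+426.201° lies outside (−180°, 180°]; subtract 360° → +66.201°.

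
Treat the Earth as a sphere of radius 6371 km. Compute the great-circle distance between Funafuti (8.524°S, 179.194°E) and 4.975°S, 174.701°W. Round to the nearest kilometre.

Δλ = -174.701 − 179.194 = -353.895°; wrapped into (−180°, 180°]: 6.105°.
Δφ = -4.975 − -8.524 = 3.549°.
a = sin²(Δφ/2) + cos φ₁ · cos φ₂ · sin²(Δλ/2) = 0.003753.
c = 2·atan2(√a, √(1−a)) = 0.12259 rad → d = 6371·c ≈ 781.05 km.

781 km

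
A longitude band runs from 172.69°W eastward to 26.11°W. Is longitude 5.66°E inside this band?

No

Band width going east from -172.69° to -26.11°: ((-26.11 − -172.69) mod 360) = 146.58°.
Offset of +5.66° east of the west edge: ((5.66 − -172.69) mod 360) = 178.35°.
178.35° > 146.58° ⇒ outside.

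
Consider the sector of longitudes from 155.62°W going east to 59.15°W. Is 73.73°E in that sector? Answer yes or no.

No

Band width going east from -155.62° to -59.15°: ((-59.15 − -155.62) mod 360) = 96.47°.
Offset of +73.73° east of the west edge: ((73.73 − -155.62) mod 360) = 229.35°.
229.35° > 96.47° ⇒ outside.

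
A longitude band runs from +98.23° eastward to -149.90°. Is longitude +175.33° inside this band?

Band width going east from +98.23° to -149.90°: ((-149.90 − 98.23) mod 360) = 111.87°.
Offset of +175.33° east of the west edge: ((175.33 − 98.23) mod 360) = 77.10°.
77.10° ≤ 111.87° ⇒ inside.

Yes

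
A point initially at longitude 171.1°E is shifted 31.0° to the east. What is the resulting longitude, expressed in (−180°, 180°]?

Start at +171.1°; shift +31.0° → +202.1°.
+202.1° lies outside (−180°, 180°]; subtract 360° → -157.9°.

157.9°W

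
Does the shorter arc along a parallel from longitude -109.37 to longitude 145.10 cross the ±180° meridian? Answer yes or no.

Yes

Naïve |145.10 − -109.37| = 254.47° > 180°, so the shorter arc goes the other way round — across 180°.
Signed shortest Δλ = ((145.10 − -109.37 + 180) mod 360) − 180 = -105.53°.
Going west by 105.53° from -109.37° passes through 180° before reaching +145.10°.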